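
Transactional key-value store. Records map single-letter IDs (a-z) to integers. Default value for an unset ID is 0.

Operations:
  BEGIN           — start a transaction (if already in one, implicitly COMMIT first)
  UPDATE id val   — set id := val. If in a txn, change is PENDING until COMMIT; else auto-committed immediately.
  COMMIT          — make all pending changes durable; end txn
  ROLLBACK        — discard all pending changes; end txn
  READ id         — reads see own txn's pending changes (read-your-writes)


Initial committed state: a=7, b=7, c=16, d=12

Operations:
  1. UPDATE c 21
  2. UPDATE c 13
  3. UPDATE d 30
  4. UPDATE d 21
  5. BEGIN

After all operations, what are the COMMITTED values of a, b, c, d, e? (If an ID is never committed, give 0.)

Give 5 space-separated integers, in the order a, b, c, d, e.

Answer: 7 7 13 21 0

Derivation:
Initial committed: {a=7, b=7, c=16, d=12}
Op 1: UPDATE c=21 (auto-commit; committed c=21)
Op 2: UPDATE c=13 (auto-commit; committed c=13)
Op 3: UPDATE d=30 (auto-commit; committed d=30)
Op 4: UPDATE d=21 (auto-commit; committed d=21)
Op 5: BEGIN: in_txn=True, pending={}
Final committed: {a=7, b=7, c=13, d=21}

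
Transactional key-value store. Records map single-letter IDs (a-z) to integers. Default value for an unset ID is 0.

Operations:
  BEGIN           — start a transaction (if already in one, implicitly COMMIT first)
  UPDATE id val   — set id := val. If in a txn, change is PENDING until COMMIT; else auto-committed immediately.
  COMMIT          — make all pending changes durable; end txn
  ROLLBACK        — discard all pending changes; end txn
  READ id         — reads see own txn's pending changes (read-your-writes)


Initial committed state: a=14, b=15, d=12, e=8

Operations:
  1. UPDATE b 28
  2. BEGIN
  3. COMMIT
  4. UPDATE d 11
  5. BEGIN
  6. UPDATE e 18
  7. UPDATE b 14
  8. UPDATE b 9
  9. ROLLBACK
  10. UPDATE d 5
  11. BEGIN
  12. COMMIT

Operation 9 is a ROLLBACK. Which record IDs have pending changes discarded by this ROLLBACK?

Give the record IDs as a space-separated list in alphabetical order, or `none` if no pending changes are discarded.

Initial committed: {a=14, b=15, d=12, e=8}
Op 1: UPDATE b=28 (auto-commit; committed b=28)
Op 2: BEGIN: in_txn=True, pending={}
Op 3: COMMIT: merged [] into committed; committed now {a=14, b=28, d=12, e=8}
Op 4: UPDATE d=11 (auto-commit; committed d=11)
Op 5: BEGIN: in_txn=True, pending={}
Op 6: UPDATE e=18 (pending; pending now {e=18})
Op 7: UPDATE b=14 (pending; pending now {b=14, e=18})
Op 8: UPDATE b=9 (pending; pending now {b=9, e=18})
Op 9: ROLLBACK: discarded pending ['b', 'e']; in_txn=False
Op 10: UPDATE d=5 (auto-commit; committed d=5)
Op 11: BEGIN: in_txn=True, pending={}
Op 12: COMMIT: merged [] into committed; committed now {a=14, b=28, d=5, e=8}
ROLLBACK at op 9 discards: ['b', 'e']

Answer: b e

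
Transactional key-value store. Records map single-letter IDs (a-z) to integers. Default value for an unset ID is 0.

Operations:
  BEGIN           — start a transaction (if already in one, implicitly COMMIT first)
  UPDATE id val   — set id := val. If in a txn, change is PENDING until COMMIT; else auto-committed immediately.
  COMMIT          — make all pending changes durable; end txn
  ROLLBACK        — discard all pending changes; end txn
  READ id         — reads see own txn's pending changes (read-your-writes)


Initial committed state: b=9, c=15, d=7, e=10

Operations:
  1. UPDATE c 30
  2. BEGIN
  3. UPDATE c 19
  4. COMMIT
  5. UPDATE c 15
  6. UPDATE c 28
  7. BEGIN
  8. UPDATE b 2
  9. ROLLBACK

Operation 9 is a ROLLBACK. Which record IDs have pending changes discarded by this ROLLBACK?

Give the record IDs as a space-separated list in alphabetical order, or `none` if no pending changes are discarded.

Initial committed: {b=9, c=15, d=7, e=10}
Op 1: UPDATE c=30 (auto-commit; committed c=30)
Op 2: BEGIN: in_txn=True, pending={}
Op 3: UPDATE c=19 (pending; pending now {c=19})
Op 4: COMMIT: merged ['c'] into committed; committed now {b=9, c=19, d=7, e=10}
Op 5: UPDATE c=15 (auto-commit; committed c=15)
Op 6: UPDATE c=28 (auto-commit; committed c=28)
Op 7: BEGIN: in_txn=True, pending={}
Op 8: UPDATE b=2 (pending; pending now {b=2})
Op 9: ROLLBACK: discarded pending ['b']; in_txn=False
ROLLBACK at op 9 discards: ['b']

Answer: b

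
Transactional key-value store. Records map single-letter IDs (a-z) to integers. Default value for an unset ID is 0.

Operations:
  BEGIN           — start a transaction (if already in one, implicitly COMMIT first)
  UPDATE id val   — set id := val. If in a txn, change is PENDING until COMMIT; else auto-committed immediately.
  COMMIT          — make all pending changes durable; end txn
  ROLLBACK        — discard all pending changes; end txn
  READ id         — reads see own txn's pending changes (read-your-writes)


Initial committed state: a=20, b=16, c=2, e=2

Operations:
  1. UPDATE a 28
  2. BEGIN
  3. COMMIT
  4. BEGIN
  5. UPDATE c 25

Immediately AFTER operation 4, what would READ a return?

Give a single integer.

Initial committed: {a=20, b=16, c=2, e=2}
Op 1: UPDATE a=28 (auto-commit; committed a=28)
Op 2: BEGIN: in_txn=True, pending={}
Op 3: COMMIT: merged [] into committed; committed now {a=28, b=16, c=2, e=2}
Op 4: BEGIN: in_txn=True, pending={}
After op 4: visible(a) = 28 (pending={}, committed={a=28, b=16, c=2, e=2})

Answer: 28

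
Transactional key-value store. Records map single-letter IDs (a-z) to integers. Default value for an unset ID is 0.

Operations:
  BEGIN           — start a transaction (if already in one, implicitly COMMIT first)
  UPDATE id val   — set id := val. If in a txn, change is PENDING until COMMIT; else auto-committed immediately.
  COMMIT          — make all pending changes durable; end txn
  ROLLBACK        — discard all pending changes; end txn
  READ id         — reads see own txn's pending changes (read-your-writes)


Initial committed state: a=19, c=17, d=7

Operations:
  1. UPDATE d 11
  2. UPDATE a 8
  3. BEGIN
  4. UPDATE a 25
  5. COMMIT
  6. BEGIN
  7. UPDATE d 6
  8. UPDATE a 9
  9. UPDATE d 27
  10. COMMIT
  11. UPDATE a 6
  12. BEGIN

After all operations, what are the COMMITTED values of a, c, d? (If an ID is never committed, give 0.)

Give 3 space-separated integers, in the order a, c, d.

Answer: 6 17 27

Derivation:
Initial committed: {a=19, c=17, d=7}
Op 1: UPDATE d=11 (auto-commit; committed d=11)
Op 2: UPDATE a=8 (auto-commit; committed a=8)
Op 3: BEGIN: in_txn=True, pending={}
Op 4: UPDATE a=25 (pending; pending now {a=25})
Op 5: COMMIT: merged ['a'] into committed; committed now {a=25, c=17, d=11}
Op 6: BEGIN: in_txn=True, pending={}
Op 7: UPDATE d=6 (pending; pending now {d=6})
Op 8: UPDATE a=9 (pending; pending now {a=9, d=6})
Op 9: UPDATE d=27 (pending; pending now {a=9, d=27})
Op 10: COMMIT: merged ['a', 'd'] into committed; committed now {a=9, c=17, d=27}
Op 11: UPDATE a=6 (auto-commit; committed a=6)
Op 12: BEGIN: in_txn=True, pending={}
Final committed: {a=6, c=17, d=27}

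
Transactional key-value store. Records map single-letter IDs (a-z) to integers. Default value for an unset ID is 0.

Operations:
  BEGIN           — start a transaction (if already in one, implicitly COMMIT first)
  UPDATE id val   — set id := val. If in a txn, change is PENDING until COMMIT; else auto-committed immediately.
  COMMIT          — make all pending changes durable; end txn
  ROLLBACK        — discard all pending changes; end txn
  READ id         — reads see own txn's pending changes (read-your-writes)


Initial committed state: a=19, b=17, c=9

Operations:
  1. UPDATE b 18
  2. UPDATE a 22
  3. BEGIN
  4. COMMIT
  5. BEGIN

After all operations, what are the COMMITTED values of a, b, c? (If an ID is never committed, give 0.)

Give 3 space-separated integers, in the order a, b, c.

Answer: 22 18 9

Derivation:
Initial committed: {a=19, b=17, c=9}
Op 1: UPDATE b=18 (auto-commit; committed b=18)
Op 2: UPDATE a=22 (auto-commit; committed a=22)
Op 3: BEGIN: in_txn=True, pending={}
Op 4: COMMIT: merged [] into committed; committed now {a=22, b=18, c=9}
Op 5: BEGIN: in_txn=True, pending={}
Final committed: {a=22, b=18, c=9}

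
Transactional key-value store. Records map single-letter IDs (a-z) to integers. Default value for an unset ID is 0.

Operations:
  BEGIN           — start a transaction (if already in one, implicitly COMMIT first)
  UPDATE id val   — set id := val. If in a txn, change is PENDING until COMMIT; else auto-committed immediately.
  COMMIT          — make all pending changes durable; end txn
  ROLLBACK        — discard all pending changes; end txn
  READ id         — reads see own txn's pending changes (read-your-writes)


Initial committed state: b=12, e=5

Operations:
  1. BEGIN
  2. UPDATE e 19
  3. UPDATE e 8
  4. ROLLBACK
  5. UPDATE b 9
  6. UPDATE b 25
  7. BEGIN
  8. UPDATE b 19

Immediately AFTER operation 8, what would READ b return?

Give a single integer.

Answer: 19

Derivation:
Initial committed: {b=12, e=5}
Op 1: BEGIN: in_txn=True, pending={}
Op 2: UPDATE e=19 (pending; pending now {e=19})
Op 3: UPDATE e=8 (pending; pending now {e=8})
Op 4: ROLLBACK: discarded pending ['e']; in_txn=False
Op 5: UPDATE b=9 (auto-commit; committed b=9)
Op 6: UPDATE b=25 (auto-commit; committed b=25)
Op 7: BEGIN: in_txn=True, pending={}
Op 8: UPDATE b=19 (pending; pending now {b=19})
After op 8: visible(b) = 19 (pending={b=19}, committed={b=25, e=5})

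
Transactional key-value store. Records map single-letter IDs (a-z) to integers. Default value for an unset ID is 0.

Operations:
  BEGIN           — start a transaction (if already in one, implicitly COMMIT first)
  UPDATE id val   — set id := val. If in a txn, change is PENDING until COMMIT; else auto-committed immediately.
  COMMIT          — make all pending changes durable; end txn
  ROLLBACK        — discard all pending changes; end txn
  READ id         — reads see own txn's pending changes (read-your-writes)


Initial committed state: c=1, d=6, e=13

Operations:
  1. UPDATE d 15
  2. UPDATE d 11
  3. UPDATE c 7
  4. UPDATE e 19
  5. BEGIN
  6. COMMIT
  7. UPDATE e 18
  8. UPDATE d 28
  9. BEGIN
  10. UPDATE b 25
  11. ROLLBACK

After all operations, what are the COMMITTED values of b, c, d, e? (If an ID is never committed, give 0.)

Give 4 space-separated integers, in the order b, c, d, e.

Initial committed: {c=1, d=6, e=13}
Op 1: UPDATE d=15 (auto-commit; committed d=15)
Op 2: UPDATE d=11 (auto-commit; committed d=11)
Op 3: UPDATE c=7 (auto-commit; committed c=7)
Op 4: UPDATE e=19 (auto-commit; committed e=19)
Op 5: BEGIN: in_txn=True, pending={}
Op 6: COMMIT: merged [] into committed; committed now {c=7, d=11, e=19}
Op 7: UPDATE e=18 (auto-commit; committed e=18)
Op 8: UPDATE d=28 (auto-commit; committed d=28)
Op 9: BEGIN: in_txn=True, pending={}
Op 10: UPDATE b=25 (pending; pending now {b=25})
Op 11: ROLLBACK: discarded pending ['b']; in_txn=False
Final committed: {c=7, d=28, e=18}

Answer: 0 7 28 18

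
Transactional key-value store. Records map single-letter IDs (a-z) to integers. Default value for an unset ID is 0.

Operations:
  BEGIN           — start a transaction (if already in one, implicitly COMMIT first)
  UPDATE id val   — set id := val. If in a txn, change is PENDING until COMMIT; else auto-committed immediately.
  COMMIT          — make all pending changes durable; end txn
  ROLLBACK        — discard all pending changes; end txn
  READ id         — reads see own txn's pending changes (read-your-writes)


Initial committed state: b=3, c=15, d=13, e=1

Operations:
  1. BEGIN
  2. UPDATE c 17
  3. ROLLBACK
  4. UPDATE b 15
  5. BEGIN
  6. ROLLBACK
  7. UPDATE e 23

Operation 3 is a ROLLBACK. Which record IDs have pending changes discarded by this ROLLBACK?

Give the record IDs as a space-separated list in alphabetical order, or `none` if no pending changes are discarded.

Initial committed: {b=3, c=15, d=13, e=1}
Op 1: BEGIN: in_txn=True, pending={}
Op 2: UPDATE c=17 (pending; pending now {c=17})
Op 3: ROLLBACK: discarded pending ['c']; in_txn=False
Op 4: UPDATE b=15 (auto-commit; committed b=15)
Op 5: BEGIN: in_txn=True, pending={}
Op 6: ROLLBACK: discarded pending []; in_txn=False
Op 7: UPDATE e=23 (auto-commit; committed e=23)
ROLLBACK at op 3 discards: ['c']

Answer: c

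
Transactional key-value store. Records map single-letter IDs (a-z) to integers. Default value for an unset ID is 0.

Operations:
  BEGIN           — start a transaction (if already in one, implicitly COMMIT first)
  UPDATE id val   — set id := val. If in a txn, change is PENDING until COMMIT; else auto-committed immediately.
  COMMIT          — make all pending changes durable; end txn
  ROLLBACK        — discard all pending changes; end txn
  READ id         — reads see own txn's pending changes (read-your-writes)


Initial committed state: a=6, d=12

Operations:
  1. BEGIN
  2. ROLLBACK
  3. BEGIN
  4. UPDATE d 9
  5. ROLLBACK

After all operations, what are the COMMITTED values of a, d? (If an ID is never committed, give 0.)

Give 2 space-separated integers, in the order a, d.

Answer: 6 12

Derivation:
Initial committed: {a=6, d=12}
Op 1: BEGIN: in_txn=True, pending={}
Op 2: ROLLBACK: discarded pending []; in_txn=False
Op 3: BEGIN: in_txn=True, pending={}
Op 4: UPDATE d=9 (pending; pending now {d=9})
Op 5: ROLLBACK: discarded pending ['d']; in_txn=False
Final committed: {a=6, d=12}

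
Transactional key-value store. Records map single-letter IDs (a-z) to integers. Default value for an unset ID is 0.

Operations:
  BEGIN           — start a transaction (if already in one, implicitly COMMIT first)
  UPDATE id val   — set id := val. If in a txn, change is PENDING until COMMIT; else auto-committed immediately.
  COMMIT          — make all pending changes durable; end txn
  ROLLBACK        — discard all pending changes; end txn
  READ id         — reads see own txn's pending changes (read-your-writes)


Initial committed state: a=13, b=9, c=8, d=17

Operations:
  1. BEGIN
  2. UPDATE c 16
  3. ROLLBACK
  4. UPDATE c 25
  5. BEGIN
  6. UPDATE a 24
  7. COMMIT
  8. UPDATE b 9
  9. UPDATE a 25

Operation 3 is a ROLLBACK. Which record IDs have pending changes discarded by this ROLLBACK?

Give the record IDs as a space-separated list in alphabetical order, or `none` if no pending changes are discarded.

Answer: c

Derivation:
Initial committed: {a=13, b=9, c=8, d=17}
Op 1: BEGIN: in_txn=True, pending={}
Op 2: UPDATE c=16 (pending; pending now {c=16})
Op 3: ROLLBACK: discarded pending ['c']; in_txn=False
Op 4: UPDATE c=25 (auto-commit; committed c=25)
Op 5: BEGIN: in_txn=True, pending={}
Op 6: UPDATE a=24 (pending; pending now {a=24})
Op 7: COMMIT: merged ['a'] into committed; committed now {a=24, b=9, c=25, d=17}
Op 8: UPDATE b=9 (auto-commit; committed b=9)
Op 9: UPDATE a=25 (auto-commit; committed a=25)
ROLLBACK at op 3 discards: ['c']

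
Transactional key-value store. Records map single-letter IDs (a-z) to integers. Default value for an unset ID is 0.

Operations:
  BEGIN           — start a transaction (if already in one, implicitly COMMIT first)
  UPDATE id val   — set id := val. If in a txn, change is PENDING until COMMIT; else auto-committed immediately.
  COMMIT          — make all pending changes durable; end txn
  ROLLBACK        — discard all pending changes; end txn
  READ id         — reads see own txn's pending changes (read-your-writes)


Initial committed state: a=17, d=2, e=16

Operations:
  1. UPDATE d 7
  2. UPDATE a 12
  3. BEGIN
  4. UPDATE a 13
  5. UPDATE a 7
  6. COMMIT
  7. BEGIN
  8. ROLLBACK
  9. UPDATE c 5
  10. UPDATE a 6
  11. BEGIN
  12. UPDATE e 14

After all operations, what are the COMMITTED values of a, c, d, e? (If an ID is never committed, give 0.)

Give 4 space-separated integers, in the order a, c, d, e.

Answer: 6 5 7 16

Derivation:
Initial committed: {a=17, d=2, e=16}
Op 1: UPDATE d=7 (auto-commit; committed d=7)
Op 2: UPDATE a=12 (auto-commit; committed a=12)
Op 3: BEGIN: in_txn=True, pending={}
Op 4: UPDATE a=13 (pending; pending now {a=13})
Op 5: UPDATE a=7 (pending; pending now {a=7})
Op 6: COMMIT: merged ['a'] into committed; committed now {a=7, d=7, e=16}
Op 7: BEGIN: in_txn=True, pending={}
Op 8: ROLLBACK: discarded pending []; in_txn=False
Op 9: UPDATE c=5 (auto-commit; committed c=5)
Op 10: UPDATE a=6 (auto-commit; committed a=6)
Op 11: BEGIN: in_txn=True, pending={}
Op 12: UPDATE e=14 (pending; pending now {e=14})
Final committed: {a=6, c=5, d=7, e=16}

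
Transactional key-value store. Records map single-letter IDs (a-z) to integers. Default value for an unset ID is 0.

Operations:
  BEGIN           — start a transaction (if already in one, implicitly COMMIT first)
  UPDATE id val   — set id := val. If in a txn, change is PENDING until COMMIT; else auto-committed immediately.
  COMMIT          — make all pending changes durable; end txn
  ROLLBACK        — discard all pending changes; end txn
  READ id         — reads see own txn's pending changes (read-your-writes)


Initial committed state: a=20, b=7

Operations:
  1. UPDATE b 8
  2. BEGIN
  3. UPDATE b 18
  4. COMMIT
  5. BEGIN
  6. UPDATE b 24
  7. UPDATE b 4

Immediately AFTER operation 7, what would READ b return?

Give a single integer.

Answer: 4

Derivation:
Initial committed: {a=20, b=7}
Op 1: UPDATE b=8 (auto-commit; committed b=8)
Op 2: BEGIN: in_txn=True, pending={}
Op 3: UPDATE b=18 (pending; pending now {b=18})
Op 4: COMMIT: merged ['b'] into committed; committed now {a=20, b=18}
Op 5: BEGIN: in_txn=True, pending={}
Op 6: UPDATE b=24 (pending; pending now {b=24})
Op 7: UPDATE b=4 (pending; pending now {b=4})
After op 7: visible(b) = 4 (pending={b=4}, committed={a=20, b=18})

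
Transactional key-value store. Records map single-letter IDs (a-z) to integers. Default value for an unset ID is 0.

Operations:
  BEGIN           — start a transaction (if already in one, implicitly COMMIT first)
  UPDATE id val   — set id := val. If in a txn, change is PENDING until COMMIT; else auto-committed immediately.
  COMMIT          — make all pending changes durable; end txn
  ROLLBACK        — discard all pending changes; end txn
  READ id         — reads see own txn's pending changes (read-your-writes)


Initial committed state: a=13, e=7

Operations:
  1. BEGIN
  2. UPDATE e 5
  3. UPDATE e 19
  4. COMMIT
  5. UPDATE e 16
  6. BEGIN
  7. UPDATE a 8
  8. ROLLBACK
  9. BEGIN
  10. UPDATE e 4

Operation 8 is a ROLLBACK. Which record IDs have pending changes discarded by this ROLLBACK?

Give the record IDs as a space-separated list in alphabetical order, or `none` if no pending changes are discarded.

Answer: a

Derivation:
Initial committed: {a=13, e=7}
Op 1: BEGIN: in_txn=True, pending={}
Op 2: UPDATE e=5 (pending; pending now {e=5})
Op 3: UPDATE e=19 (pending; pending now {e=19})
Op 4: COMMIT: merged ['e'] into committed; committed now {a=13, e=19}
Op 5: UPDATE e=16 (auto-commit; committed e=16)
Op 6: BEGIN: in_txn=True, pending={}
Op 7: UPDATE a=8 (pending; pending now {a=8})
Op 8: ROLLBACK: discarded pending ['a']; in_txn=False
Op 9: BEGIN: in_txn=True, pending={}
Op 10: UPDATE e=4 (pending; pending now {e=4})
ROLLBACK at op 8 discards: ['a']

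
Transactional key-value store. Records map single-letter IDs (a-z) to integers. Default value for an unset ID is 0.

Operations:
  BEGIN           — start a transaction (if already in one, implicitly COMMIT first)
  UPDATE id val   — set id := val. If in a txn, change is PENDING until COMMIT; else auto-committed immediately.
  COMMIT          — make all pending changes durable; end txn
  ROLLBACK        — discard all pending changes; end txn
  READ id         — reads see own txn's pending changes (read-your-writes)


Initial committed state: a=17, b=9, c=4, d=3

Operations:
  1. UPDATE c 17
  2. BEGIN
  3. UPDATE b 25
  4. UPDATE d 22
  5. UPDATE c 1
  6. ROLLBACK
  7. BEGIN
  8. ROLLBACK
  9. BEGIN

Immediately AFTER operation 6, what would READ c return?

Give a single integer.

Answer: 17

Derivation:
Initial committed: {a=17, b=9, c=4, d=3}
Op 1: UPDATE c=17 (auto-commit; committed c=17)
Op 2: BEGIN: in_txn=True, pending={}
Op 3: UPDATE b=25 (pending; pending now {b=25})
Op 4: UPDATE d=22 (pending; pending now {b=25, d=22})
Op 5: UPDATE c=1 (pending; pending now {b=25, c=1, d=22})
Op 6: ROLLBACK: discarded pending ['b', 'c', 'd']; in_txn=False
After op 6: visible(c) = 17 (pending={}, committed={a=17, b=9, c=17, d=3})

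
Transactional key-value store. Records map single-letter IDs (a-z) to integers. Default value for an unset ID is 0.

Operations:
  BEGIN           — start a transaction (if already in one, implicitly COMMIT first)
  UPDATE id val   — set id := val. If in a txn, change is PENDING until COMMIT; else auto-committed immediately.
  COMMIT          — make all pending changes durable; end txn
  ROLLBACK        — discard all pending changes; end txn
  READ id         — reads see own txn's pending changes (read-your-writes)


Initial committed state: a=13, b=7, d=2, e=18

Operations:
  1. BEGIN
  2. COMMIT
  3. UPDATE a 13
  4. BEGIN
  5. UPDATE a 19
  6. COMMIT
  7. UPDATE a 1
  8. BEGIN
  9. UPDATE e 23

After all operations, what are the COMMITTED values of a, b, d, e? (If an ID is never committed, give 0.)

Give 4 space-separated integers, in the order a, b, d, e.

Initial committed: {a=13, b=7, d=2, e=18}
Op 1: BEGIN: in_txn=True, pending={}
Op 2: COMMIT: merged [] into committed; committed now {a=13, b=7, d=2, e=18}
Op 3: UPDATE a=13 (auto-commit; committed a=13)
Op 4: BEGIN: in_txn=True, pending={}
Op 5: UPDATE a=19 (pending; pending now {a=19})
Op 6: COMMIT: merged ['a'] into committed; committed now {a=19, b=7, d=2, e=18}
Op 7: UPDATE a=1 (auto-commit; committed a=1)
Op 8: BEGIN: in_txn=True, pending={}
Op 9: UPDATE e=23 (pending; pending now {e=23})
Final committed: {a=1, b=7, d=2, e=18}

Answer: 1 7 2 18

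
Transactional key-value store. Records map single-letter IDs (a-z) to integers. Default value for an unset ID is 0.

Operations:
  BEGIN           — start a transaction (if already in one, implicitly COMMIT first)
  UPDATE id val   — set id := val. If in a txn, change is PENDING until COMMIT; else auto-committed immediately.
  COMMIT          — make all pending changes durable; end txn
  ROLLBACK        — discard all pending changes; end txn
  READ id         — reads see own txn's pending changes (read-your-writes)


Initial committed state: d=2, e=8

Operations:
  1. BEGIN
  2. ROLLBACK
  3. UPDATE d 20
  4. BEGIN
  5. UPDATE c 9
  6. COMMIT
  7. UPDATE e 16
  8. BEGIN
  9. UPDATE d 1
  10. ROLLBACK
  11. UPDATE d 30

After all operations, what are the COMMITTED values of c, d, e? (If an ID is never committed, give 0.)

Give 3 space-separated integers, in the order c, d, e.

Initial committed: {d=2, e=8}
Op 1: BEGIN: in_txn=True, pending={}
Op 2: ROLLBACK: discarded pending []; in_txn=False
Op 3: UPDATE d=20 (auto-commit; committed d=20)
Op 4: BEGIN: in_txn=True, pending={}
Op 5: UPDATE c=9 (pending; pending now {c=9})
Op 6: COMMIT: merged ['c'] into committed; committed now {c=9, d=20, e=8}
Op 7: UPDATE e=16 (auto-commit; committed e=16)
Op 8: BEGIN: in_txn=True, pending={}
Op 9: UPDATE d=1 (pending; pending now {d=1})
Op 10: ROLLBACK: discarded pending ['d']; in_txn=False
Op 11: UPDATE d=30 (auto-commit; committed d=30)
Final committed: {c=9, d=30, e=16}

Answer: 9 30 16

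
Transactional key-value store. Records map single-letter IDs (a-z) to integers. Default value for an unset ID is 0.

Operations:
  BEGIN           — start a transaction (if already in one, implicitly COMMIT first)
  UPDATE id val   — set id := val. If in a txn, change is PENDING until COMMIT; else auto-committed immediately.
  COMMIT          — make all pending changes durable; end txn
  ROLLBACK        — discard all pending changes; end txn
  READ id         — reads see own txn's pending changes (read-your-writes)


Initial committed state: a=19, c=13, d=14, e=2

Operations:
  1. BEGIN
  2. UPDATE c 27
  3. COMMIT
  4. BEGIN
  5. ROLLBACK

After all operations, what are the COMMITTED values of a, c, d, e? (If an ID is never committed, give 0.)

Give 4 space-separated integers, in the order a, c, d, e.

Initial committed: {a=19, c=13, d=14, e=2}
Op 1: BEGIN: in_txn=True, pending={}
Op 2: UPDATE c=27 (pending; pending now {c=27})
Op 3: COMMIT: merged ['c'] into committed; committed now {a=19, c=27, d=14, e=2}
Op 4: BEGIN: in_txn=True, pending={}
Op 5: ROLLBACK: discarded pending []; in_txn=False
Final committed: {a=19, c=27, d=14, e=2}

Answer: 19 27 14 2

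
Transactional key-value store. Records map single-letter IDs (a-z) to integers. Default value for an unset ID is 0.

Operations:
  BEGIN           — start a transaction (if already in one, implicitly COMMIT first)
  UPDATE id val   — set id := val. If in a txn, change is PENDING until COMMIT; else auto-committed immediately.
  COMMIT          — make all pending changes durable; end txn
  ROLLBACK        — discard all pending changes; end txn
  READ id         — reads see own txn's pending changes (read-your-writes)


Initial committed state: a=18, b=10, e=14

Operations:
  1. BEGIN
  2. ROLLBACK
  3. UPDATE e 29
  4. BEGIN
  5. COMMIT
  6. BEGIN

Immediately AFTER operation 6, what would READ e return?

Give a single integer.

Initial committed: {a=18, b=10, e=14}
Op 1: BEGIN: in_txn=True, pending={}
Op 2: ROLLBACK: discarded pending []; in_txn=False
Op 3: UPDATE e=29 (auto-commit; committed e=29)
Op 4: BEGIN: in_txn=True, pending={}
Op 5: COMMIT: merged [] into committed; committed now {a=18, b=10, e=29}
Op 6: BEGIN: in_txn=True, pending={}
After op 6: visible(e) = 29 (pending={}, committed={a=18, b=10, e=29})

Answer: 29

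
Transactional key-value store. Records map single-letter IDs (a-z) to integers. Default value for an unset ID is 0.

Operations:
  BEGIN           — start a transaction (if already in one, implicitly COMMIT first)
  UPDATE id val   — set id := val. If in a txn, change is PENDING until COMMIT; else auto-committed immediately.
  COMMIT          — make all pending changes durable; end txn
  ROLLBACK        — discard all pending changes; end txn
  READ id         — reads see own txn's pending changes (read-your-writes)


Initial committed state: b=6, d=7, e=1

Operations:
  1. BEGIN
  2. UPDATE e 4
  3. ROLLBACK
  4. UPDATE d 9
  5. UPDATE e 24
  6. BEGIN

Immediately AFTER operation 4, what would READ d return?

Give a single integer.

Answer: 9

Derivation:
Initial committed: {b=6, d=7, e=1}
Op 1: BEGIN: in_txn=True, pending={}
Op 2: UPDATE e=4 (pending; pending now {e=4})
Op 3: ROLLBACK: discarded pending ['e']; in_txn=False
Op 4: UPDATE d=9 (auto-commit; committed d=9)
After op 4: visible(d) = 9 (pending={}, committed={b=6, d=9, e=1})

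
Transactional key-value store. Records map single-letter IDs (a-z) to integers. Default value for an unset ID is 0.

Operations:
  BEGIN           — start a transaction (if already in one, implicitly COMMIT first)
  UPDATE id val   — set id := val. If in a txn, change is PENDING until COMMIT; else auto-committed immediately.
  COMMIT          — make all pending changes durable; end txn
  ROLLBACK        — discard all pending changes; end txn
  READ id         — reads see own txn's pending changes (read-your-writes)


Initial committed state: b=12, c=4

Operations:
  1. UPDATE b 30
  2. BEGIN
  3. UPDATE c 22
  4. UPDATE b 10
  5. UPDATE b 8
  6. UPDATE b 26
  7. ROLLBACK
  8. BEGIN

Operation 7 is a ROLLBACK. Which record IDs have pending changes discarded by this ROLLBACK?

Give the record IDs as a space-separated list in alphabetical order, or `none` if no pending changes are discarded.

Initial committed: {b=12, c=4}
Op 1: UPDATE b=30 (auto-commit; committed b=30)
Op 2: BEGIN: in_txn=True, pending={}
Op 3: UPDATE c=22 (pending; pending now {c=22})
Op 4: UPDATE b=10 (pending; pending now {b=10, c=22})
Op 5: UPDATE b=8 (pending; pending now {b=8, c=22})
Op 6: UPDATE b=26 (pending; pending now {b=26, c=22})
Op 7: ROLLBACK: discarded pending ['b', 'c']; in_txn=False
Op 8: BEGIN: in_txn=True, pending={}
ROLLBACK at op 7 discards: ['b', 'c']

Answer: b c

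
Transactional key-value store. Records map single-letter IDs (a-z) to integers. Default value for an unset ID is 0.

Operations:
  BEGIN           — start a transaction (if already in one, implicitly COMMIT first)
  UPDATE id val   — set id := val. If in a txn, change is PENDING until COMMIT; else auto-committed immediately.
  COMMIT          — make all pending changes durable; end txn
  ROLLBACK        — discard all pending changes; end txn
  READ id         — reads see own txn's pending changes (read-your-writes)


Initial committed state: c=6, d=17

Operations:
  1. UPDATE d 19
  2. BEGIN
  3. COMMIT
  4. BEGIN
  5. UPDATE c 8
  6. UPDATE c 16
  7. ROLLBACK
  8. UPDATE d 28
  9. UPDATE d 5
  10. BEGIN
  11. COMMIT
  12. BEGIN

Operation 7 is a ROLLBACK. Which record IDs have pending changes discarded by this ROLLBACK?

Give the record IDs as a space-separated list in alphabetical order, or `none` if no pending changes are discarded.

Initial committed: {c=6, d=17}
Op 1: UPDATE d=19 (auto-commit; committed d=19)
Op 2: BEGIN: in_txn=True, pending={}
Op 3: COMMIT: merged [] into committed; committed now {c=6, d=19}
Op 4: BEGIN: in_txn=True, pending={}
Op 5: UPDATE c=8 (pending; pending now {c=8})
Op 6: UPDATE c=16 (pending; pending now {c=16})
Op 7: ROLLBACK: discarded pending ['c']; in_txn=False
Op 8: UPDATE d=28 (auto-commit; committed d=28)
Op 9: UPDATE d=5 (auto-commit; committed d=5)
Op 10: BEGIN: in_txn=True, pending={}
Op 11: COMMIT: merged [] into committed; committed now {c=6, d=5}
Op 12: BEGIN: in_txn=True, pending={}
ROLLBACK at op 7 discards: ['c']

Answer: c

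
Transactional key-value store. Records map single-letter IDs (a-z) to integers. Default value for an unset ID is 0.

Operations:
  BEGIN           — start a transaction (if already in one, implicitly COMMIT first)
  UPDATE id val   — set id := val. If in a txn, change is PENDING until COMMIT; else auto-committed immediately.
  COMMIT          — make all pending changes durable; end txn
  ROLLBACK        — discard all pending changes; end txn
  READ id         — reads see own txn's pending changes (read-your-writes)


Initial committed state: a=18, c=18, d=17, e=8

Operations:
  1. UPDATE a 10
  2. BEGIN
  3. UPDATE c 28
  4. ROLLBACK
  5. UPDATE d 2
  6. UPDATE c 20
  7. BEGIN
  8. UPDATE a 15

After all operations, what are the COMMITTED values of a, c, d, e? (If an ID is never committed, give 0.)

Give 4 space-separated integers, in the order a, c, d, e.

Answer: 10 20 2 8

Derivation:
Initial committed: {a=18, c=18, d=17, e=8}
Op 1: UPDATE a=10 (auto-commit; committed a=10)
Op 2: BEGIN: in_txn=True, pending={}
Op 3: UPDATE c=28 (pending; pending now {c=28})
Op 4: ROLLBACK: discarded pending ['c']; in_txn=False
Op 5: UPDATE d=2 (auto-commit; committed d=2)
Op 6: UPDATE c=20 (auto-commit; committed c=20)
Op 7: BEGIN: in_txn=True, pending={}
Op 8: UPDATE a=15 (pending; pending now {a=15})
Final committed: {a=10, c=20, d=2, e=8}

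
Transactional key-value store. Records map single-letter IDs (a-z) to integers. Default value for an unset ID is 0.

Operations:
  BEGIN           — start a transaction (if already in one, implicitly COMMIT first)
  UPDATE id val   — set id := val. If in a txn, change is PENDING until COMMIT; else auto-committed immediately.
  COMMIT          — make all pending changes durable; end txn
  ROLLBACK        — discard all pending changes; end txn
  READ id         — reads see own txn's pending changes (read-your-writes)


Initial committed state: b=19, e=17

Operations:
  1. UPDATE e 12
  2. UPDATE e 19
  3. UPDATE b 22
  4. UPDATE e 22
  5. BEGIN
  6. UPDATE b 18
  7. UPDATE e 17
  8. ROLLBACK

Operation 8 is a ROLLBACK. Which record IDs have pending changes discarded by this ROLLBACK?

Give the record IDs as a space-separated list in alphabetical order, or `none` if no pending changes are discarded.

Answer: b e

Derivation:
Initial committed: {b=19, e=17}
Op 1: UPDATE e=12 (auto-commit; committed e=12)
Op 2: UPDATE e=19 (auto-commit; committed e=19)
Op 3: UPDATE b=22 (auto-commit; committed b=22)
Op 4: UPDATE e=22 (auto-commit; committed e=22)
Op 5: BEGIN: in_txn=True, pending={}
Op 6: UPDATE b=18 (pending; pending now {b=18})
Op 7: UPDATE e=17 (pending; pending now {b=18, e=17})
Op 8: ROLLBACK: discarded pending ['b', 'e']; in_txn=False
ROLLBACK at op 8 discards: ['b', 'e']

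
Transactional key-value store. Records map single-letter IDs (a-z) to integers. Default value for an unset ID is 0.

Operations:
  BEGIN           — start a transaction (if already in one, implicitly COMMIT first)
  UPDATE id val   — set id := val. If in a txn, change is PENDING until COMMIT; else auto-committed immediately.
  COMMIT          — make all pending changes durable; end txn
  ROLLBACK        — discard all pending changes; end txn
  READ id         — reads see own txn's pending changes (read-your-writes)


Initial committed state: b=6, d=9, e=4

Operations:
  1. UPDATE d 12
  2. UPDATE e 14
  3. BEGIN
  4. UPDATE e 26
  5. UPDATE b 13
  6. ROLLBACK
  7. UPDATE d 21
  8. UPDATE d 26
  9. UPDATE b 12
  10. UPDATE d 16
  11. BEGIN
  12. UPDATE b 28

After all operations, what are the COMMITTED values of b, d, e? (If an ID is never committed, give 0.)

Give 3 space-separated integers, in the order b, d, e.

Initial committed: {b=6, d=9, e=4}
Op 1: UPDATE d=12 (auto-commit; committed d=12)
Op 2: UPDATE e=14 (auto-commit; committed e=14)
Op 3: BEGIN: in_txn=True, pending={}
Op 4: UPDATE e=26 (pending; pending now {e=26})
Op 5: UPDATE b=13 (pending; pending now {b=13, e=26})
Op 6: ROLLBACK: discarded pending ['b', 'e']; in_txn=False
Op 7: UPDATE d=21 (auto-commit; committed d=21)
Op 8: UPDATE d=26 (auto-commit; committed d=26)
Op 9: UPDATE b=12 (auto-commit; committed b=12)
Op 10: UPDATE d=16 (auto-commit; committed d=16)
Op 11: BEGIN: in_txn=True, pending={}
Op 12: UPDATE b=28 (pending; pending now {b=28})
Final committed: {b=12, d=16, e=14}

Answer: 12 16 14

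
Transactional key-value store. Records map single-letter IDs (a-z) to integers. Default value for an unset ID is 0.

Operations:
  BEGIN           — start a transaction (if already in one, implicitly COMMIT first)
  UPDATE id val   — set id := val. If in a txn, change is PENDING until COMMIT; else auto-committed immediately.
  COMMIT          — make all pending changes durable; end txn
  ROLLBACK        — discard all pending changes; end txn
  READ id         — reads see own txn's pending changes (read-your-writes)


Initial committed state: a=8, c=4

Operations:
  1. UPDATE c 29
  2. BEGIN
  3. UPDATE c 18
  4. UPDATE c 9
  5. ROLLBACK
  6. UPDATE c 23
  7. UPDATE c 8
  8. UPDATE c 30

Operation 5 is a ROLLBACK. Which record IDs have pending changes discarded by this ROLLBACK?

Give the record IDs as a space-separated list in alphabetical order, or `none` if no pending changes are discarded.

Answer: c

Derivation:
Initial committed: {a=8, c=4}
Op 1: UPDATE c=29 (auto-commit; committed c=29)
Op 2: BEGIN: in_txn=True, pending={}
Op 3: UPDATE c=18 (pending; pending now {c=18})
Op 4: UPDATE c=9 (pending; pending now {c=9})
Op 5: ROLLBACK: discarded pending ['c']; in_txn=False
Op 6: UPDATE c=23 (auto-commit; committed c=23)
Op 7: UPDATE c=8 (auto-commit; committed c=8)
Op 8: UPDATE c=30 (auto-commit; committed c=30)
ROLLBACK at op 5 discards: ['c']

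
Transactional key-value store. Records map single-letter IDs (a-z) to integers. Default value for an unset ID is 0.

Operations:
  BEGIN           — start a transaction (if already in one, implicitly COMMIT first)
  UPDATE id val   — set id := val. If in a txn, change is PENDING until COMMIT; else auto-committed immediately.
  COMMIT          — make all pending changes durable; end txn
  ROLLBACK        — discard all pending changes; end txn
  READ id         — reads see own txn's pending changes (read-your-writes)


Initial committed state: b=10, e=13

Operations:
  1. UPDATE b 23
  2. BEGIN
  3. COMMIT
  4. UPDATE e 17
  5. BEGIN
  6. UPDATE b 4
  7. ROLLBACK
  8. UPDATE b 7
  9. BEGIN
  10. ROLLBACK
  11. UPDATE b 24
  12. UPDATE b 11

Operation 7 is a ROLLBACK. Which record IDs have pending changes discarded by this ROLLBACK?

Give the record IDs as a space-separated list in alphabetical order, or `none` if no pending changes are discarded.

Initial committed: {b=10, e=13}
Op 1: UPDATE b=23 (auto-commit; committed b=23)
Op 2: BEGIN: in_txn=True, pending={}
Op 3: COMMIT: merged [] into committed; committed now {b=23, e=13}
Op 4: UPDATE e=17 (auto-commit; committed e=17)
Op 5: BEGIN: in_txn=True, pending={}
Op 6: UPDATE b=4 (pending; pending now {b=4})
Op 7: ROLLBACK: discarded pending ['b']; in_txn=False
Op 8: UPDATE b=7 (auto-commit; committed b=7)
Op 9: BEGIN: in_txn=True, pending={}
Op 10: ROLLBACK: discarded pending []; in_txn=False
Op 11: UPDATE b=24 (auto-commit; committed b=24)
Op 12: UPDATE b=11 (auto-commit; committed b=11)
ROLLBACK at op 7 discards: ['b']

Answer: b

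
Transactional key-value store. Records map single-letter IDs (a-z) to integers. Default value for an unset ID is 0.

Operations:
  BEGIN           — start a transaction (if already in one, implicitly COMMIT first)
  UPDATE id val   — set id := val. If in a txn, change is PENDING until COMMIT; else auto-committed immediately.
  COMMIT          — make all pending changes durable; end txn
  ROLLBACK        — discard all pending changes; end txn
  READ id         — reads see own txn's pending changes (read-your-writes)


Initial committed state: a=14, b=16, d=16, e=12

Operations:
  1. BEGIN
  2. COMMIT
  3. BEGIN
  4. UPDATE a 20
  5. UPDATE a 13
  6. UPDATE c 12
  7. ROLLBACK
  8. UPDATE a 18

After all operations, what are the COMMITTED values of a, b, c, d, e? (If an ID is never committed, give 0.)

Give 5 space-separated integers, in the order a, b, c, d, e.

Answer: 18 16 0 16 12

Derivation:
Initial committed: {a=14, b=16, d=16, e=12}
Op 1: BEGIN: in_txn=True, pending={}
Op 2: COMMIT: merged [] into committed; committed now {a=14, b=16, d=16, e=12}
Op 3: BEGIN: in_txn=True, pending={}
Op 4: UPDATE a=20 (pending; pending now {a=20})
Op 5: UPDATE a=13 (pending; pending now {a=13})
Op 6: UPDATE c=12 (pending; pending now {a=13, c=12})
Op 7: ROLLBACK: discarded pending ['a', 'c']; in_txn=False
Op 8: UPDATE a=18 (auto-commit; committed a=18)
Final committed: {a=18, b=16, d=16, e=12}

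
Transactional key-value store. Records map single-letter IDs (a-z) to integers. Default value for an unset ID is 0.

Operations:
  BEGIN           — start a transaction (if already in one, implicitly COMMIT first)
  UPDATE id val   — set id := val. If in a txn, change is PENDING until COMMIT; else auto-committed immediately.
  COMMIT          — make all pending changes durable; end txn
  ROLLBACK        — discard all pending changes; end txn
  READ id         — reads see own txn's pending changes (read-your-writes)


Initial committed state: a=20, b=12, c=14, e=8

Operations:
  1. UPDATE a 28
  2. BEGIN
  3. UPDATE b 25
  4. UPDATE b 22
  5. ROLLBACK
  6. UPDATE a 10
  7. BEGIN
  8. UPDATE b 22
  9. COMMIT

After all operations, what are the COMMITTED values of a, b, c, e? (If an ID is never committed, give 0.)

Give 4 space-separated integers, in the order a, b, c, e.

Answer: 10 22 14 8

Derivation:
Initial committed: {a=20, b=12, c=14, e=8}
Op 1: UPDATE a=28 (auto-commit; committed a=28)
Op 2: BEGIN: in_txn=True, pending={}
Op 3: UPDATE b=25 (pending; pending now {b=25})
Op 4: UPDATE b=22 (pending; pending now {b=22})
Op 5: ROLLBACK: discarded pending ['b']; in_txn=False
Op 6: UPDATE a=10 (auto-commit; committed a=10)
Op 7: BEGIN: in_txn=True, pending={}
Op 8: UPDATE b=22 (pending; pending now {b=22})
Op 9: COMMIT: merged ['b'] into committed; committed now {a=10, b=22, c=14, e=8}
Final committed: {a=10, b=22, c=14, e=8}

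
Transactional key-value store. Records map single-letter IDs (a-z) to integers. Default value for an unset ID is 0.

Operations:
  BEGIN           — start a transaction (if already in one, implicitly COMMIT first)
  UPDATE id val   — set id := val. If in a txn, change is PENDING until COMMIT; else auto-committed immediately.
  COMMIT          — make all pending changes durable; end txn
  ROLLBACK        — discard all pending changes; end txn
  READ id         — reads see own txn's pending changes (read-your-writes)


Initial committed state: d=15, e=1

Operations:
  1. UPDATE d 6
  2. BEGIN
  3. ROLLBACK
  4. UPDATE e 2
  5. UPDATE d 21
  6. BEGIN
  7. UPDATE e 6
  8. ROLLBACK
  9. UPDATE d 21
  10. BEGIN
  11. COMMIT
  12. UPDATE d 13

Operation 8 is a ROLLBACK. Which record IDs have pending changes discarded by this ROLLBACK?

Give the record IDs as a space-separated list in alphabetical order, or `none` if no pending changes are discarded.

Initial committed: {d=15, e=1}
Op 1: UPDATE d=6 (auto-commit; committed d=6)
Op 2: BEGIN: in_txn=True, pending={}
Op 3: ROLLBACK: discarded pending []; in_txn=False
Op 4: UPDATE e=2 (auto-commit; committed e=2)
Op 5: UPDATE d=21 (auto-commit; committed d=21)
Op 6: BEGIN: in_txn=True, pending={}
Op 7: UPDATE e=6 (pending; pending now {e=6})
Op 8: ROLLBACK: discarded pending ['e']; in_txn=False
Op 9: UPDATE d=21 (auto-commit; committed d=21)
Op 10: BEGIN: in_txn=True, pending={}
Op 11: COMMIT: merged [] into committed; committed now {d=21, e=2}
Op 12: UPDATE d=13 (auto-commit; committed d=13)
ROLLBACK at op 8 discards: ['e']

Answer: e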